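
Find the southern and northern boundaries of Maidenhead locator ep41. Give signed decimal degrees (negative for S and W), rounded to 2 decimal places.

61.00, 62.00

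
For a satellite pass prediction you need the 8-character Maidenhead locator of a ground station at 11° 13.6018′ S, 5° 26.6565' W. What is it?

IH78gs65

Offset from 180°W / 90°S: lon 174.55572°, lat 78.77330°.
Field: lon ⌊174.55572/20⌋ = 8 → I; lat ⌊78.77330/10⌋ = 7 → H.
Square: lon ⌊14.55572/2⌋ = 7; lat ⌊8.77330/1⌋ = 8.
Subsquare: lon ⌊0.55572/0.0833333⌋ = 6 → g; lat ⌊0.77330/0.0416667⌋ = 18 → s.
Extended square: lon ⌊0.05572/0.00833333⌋ = 6; lat ⌊0.02330/0.00416667⌋ = 5.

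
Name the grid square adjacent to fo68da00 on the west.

FO68ca90

Longitude extended square 0; −1 → -1, wraps to 9, carry into subsquare.
Longitude subsquare d = 3; −1 → 2 = c.
The latitude characters are unchanged.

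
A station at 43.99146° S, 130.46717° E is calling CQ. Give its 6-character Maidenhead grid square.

PE56fa

Add 180° to longitude and 90° to latitude: 310.4672, 46.0085.
Field (20°×10°, letters A–R): lon ⌊310.4672/20⌋ = 15 → P; lat ⌊46.0085/10⌋ = 4 → E.
Square (2°×1°, digits 0–9): lon ⌊10.4672/2⌋ = 5; lat ⌊6.0085/1⌋ = 6.
Subsquare (5′×2.5′, letters a–x): lon ⌊0.4672/0.0833333⌋ = 5 → f; lat ⌊0.0085/0.0416667⌋ = 0 → a.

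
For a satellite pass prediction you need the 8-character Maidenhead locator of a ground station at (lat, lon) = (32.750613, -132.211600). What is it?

Offset from 180°W / 90°S: lon 47.78840°, lat 122.75061°.
Field: 47.78840/20 → 2 → C, 122.75061/10 → 12 → M; chars CM.
Square: 7.78840/2 → 3, 2.75061/1 → 2; chars 32.
Subsquare: 1.78840/0.0833333 → 21 → v, 0.75061/0.0416667 → 18 → s; chars vs.
Extended square: 0.03840/0.00833333 → 4, 0.00061/0.00416667 → 0; chars 40.

CM32vs40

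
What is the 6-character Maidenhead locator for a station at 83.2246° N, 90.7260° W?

Add 180° to longitude and 90° to latitude: 89.2740, 173.2246.
Field: 89.2740/20 → 4 → E, 173.2246/10 → 17 → R; chars ER.
Square: 9.2740/2 → 4, 3.2246/1 → 3; chars 43.
Subsquare: 1.2740/0.0833333 → 15 → p, 0.2246/0.0416667 → 5 → f; chars pf.

ER43pf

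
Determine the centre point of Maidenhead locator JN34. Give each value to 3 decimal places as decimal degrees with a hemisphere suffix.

44.500° N, 7.000° E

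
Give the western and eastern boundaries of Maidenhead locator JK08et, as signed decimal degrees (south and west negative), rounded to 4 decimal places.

0.3333, 0.4167

Field J=9, K=10: +9·20° lon, +10·10° lat → SW at lon 0°, lat 10°.
Square 0, 8: +0·2° lon, +8·1° lat → SW at lon 0°, lat 18°.
Subsquare e=4, t=19: +4·0.0833333° lon, +19·0.0416667° lat → SW at lon 0.333333°, lat 18.7917°.
Cell spans 0.0833333° lon × 0.0416667° lat.
west 0.3333, east 0.4167.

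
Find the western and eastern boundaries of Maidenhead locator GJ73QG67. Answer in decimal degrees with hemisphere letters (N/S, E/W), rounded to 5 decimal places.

44.61667° W, 44.60833° W

Field G=6, J=9: +6·20° lon, +9·10° lat → SW at lon -60°, lat 0°.
Square 7, 3: +7·2° lon, +3·1° lat → SW at lon -46°, lat 3°.
Subsquare q=16, g=6: +16·0.0833333° lon, +6·0.0416667° lat → SW at lon -44.6667°, lat 3.25°.
Extended square 6, 7: +6·0.00833333° lon, +7·0.00416667° lat → SW at lon -44.6167°, lat 3.27917°.
Cell spans 0.00833333° lon × 0.00416667° lat.
west 44.61667° W, east 44.60833° W.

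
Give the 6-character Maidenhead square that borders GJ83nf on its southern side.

Latitude subsquare f = 5; −1 → 4 = e.
The longitude characters are unchanged.

GJ83ne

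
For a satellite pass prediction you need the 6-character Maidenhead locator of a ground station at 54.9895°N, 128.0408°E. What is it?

Shift to the Maidenhead origin (180°W, 90°S): lon 308.0408, lat 144.9895.
Field: 308.0408/20 → 15 → P, 144.9895/10 → 14 → O; chars PO.
Square: 8.0408/2 → 4, 4.9895/1 → 4; chars 44.
Subsquare: 0.0408/0.0833333 → 0 → a, 0.9895/0.0416667 → 23 → x; chars ax.

PO44ax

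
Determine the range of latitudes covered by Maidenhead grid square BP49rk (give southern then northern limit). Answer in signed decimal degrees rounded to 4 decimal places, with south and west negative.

69.4167, 69.4583

Field B=1, P=15: +1·20° lon, +15·10° lat → SW at lon -160°, lat 60°.
Square 4, 9: +4·2° lon, +9·1° lat → SW at lon -152°, lat 69°.
Subsquare r=17, k=10: +17·0.0833333° lon, +10·0.0416667° lat → SW at lon -150.583°, lat 69.4167°.
Cell spans 0.0833333° lon × 0.0416667° lat.
south 69.4167, north 69.4583.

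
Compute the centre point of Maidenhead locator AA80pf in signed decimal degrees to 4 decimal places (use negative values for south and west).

-89.7708, -162.7083

Field A=0, A=0: +0·20° lon, +0·10° lat → SW at lon -180°, lat -90°.
Square 8, 0: +8·2° lon, +0·1° lat → SW at lon -164°, lat -90°.
Subsquare p=15, f=5: +15·0.0833333° lon, +5·0.0416667° lat → SW at lon -162.75°, lat -89.7917°.
Cell spans 0.0833333° lon × 0.0416667° lat. Centre is SW corner plus half of each.
latitude -89.7708, longitude -162.7083.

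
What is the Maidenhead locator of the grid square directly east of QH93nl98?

QH93ol08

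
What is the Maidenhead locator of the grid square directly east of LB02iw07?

Longitude extended square 0; +1 → 1.
The latitude characters are unchanged.

LB02iw17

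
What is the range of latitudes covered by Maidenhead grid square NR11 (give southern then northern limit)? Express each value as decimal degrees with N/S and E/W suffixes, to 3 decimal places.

Field N=13, R=17: +13·20° lon, +17·10° lat → SW at lon 80°, lat 80°.
Square 1, 1: +1·2° lon, +1·1° lat → SW at lon 82°, lat 81°.
Cell spans 2° lon × 1° lat.
south 81.000° N, north 82.000° N.

81.000° N, 82.000° N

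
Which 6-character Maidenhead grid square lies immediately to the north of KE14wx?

KE15wa

Latitude subsquare x = 23; +1 → 24, wraps to 0 = a, carry into square.
Latitude square 4; +1 → 5.
The longitude characters are unchanged.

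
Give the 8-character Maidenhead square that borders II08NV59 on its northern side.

II08nw50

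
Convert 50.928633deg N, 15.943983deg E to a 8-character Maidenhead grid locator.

JO70xw32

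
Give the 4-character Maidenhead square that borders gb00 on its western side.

Longitude square 0; −1 → -1, wraps to 9, carry into field.
Longitude field G = 6; −1 → 5 = F.
The latitude characters are unchanged.

FB90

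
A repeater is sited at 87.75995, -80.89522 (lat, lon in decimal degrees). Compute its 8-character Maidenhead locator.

ER97ns22

Add 180° to longitude and 90° to latitude: 99.10478, 177.75995.
Field: 99.10478/20 → 4 → E, 177.75995/10 → 17 → R; chars ER.
Square: 19.10478/2 → 9, 7.75995/1 → 7; chars 97.
Subsquare: 1.10478/0.0833333 → 13 → n, 0.75995/0.0416667 → 18 → s; chars ns.
Extended square: 0.02145/0.00833333 → 2, 0.00995/0.00416667 → 2; chars 22.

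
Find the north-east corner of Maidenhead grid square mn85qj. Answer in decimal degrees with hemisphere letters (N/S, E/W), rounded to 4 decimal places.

Field M=12, N=13: +12·20° lon, +13·10° lat → SW at lon 60°, lat 40°.
Square 8, 5: +8·2° lon, +5·1° lat → SW at lon 76°, lat 45°.
Subsquare q=16, j=9: +16·0.0833333° lon, +9·0.0416667° lat → SW at lon 77.3333°, lat 45.375°.
Cell spans 0.0833333° lon × 0.0416667° lat. NE corner is SW corner plus one full cell.
latitude 45.4167° N, longitude 77.4167° E.

45.4167° N, 77.4167° E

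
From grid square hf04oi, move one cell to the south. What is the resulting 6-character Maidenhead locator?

Latitude subsquare i = 8; −1 → 7 = h.
The longitude characters are unchanged.

HF04oh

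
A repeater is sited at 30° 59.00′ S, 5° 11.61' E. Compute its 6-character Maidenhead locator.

JF29oa

Shift to the Maidenhead origin (180°W, 90°S): lon 185.1935, lat 59.0167.
Field: 185.1935/20 → 9 → J, 59.0167/10 → 5 → F; chars JF.
Square: 5.1935/2 → 2, 9.0167/1 → 9; chars 29.
Subsquare: 1.1935/0.0833333 → 14 → o, 0.0167/0.0416667 → 0 → a; chars oa.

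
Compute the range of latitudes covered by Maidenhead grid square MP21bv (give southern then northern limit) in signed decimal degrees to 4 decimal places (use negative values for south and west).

61.8750, 61.9167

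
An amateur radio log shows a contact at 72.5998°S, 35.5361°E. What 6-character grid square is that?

KB77sj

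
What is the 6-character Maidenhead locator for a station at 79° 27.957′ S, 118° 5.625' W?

DB00wm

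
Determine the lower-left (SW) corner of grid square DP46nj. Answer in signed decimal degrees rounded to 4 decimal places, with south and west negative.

Field D=3, P=15: +3·20° lon, +15·10° lat → SW at lon -120°, lat 60°.
Square 4, 6: +4·2° lon, +6·1° lat → SW at lon -112°, lat 66°.
Subsquare n=13, j=9: +13·0.0833333° lon, +9·0.0416667° lat → SW at lon -110.917°, lat 66.375°.
latitude 66.3750, longitude -110.9167.

66.3750, -110.9167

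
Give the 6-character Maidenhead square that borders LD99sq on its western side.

LD99rq

Longitude subsquare s = 18; −1 → 17 = r.
The latitude characters are unchanged.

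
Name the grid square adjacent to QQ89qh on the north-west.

Longitude subsquare q = 16; −1 → 15 = p.
Latitude subsquare h = 7; +1 → 8 = i.

QQ89pi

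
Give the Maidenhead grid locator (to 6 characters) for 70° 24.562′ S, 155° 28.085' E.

Offset from 180°W / 90°S: lon 335.4681°, lat 19.5906°.
Field: 335.4681/20 → 16 → Q, 19.5906/10 → 1 → B; chars QB.
Square: 15.4681/2 → 7, 9.5906/1 → 9; chars 79.
Subsquare: 1.4681/0.0833333 → 17 → r, 0.5906/0.0416667 → 14 → o; chars ro.

QB79ro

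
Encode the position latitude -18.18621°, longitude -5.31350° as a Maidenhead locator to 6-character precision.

IH71it

Offset from 180°W / 90°S: lon 174.6865°, lat 71.8138°.
Field (20°×10°, letters A–R): lon ⌊174.6865/20⌋ = 8 → I; lat ⌊71.8138/10⌋ = 7 → H.
Square (2°×1°, digits 0–9): lon ⌊14.6865/2⌋ = 7; lat ⌊1.8138/1⌋ = 1.
Subsquare (5′×2.5′, letters a–x): lon ⌊0.6865/0.0833333⌋ = 8 → i; lat ⌊0.8138/0.0416667⌋ = 19 → t.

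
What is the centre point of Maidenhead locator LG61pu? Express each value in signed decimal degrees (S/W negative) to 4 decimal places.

Field L=11, G=6: +11·20° lon, +6·10° lat → SW at lon 40°, lat -30°.
Square 6, 1: +6·2° lon, +1·1° lat → SW at lon 52°, lat -29°.
Subsquare p=15, u=20: +15·0.0833333° lon, +20·0.0416667° lat → SW at lon 53.25°, lat -28.1667°.
Cell spans 0.0833333° lon × 0.0416667° lat. Centre is SW corner plus half of each.
latitude -28.1458, longitude 53.2917.

-28.1458, 53.2917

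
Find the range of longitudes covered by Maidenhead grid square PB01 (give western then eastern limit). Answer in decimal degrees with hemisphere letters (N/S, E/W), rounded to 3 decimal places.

120.000° E, 122.000° E

Field P=15, B=1: +15·20° lon, +1·10° lat → SW at lon 120°, lat -80°.
Square 0, 1: +0·2° lon, +1·1° lat → SW at lon 120°, lat -79°.
Cell spans 2° lon × 1° lat.
west 120.000° E, east 122.000° E.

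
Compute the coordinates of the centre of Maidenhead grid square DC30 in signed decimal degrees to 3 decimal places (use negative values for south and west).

-69.500, -113.000

Field D=3, C=2: +3·20° lon, +2·10° lat → SW at lon -120°, lat -70°.
Square 3, 0: +3·2° lon, +0·1° lat → SW at lon -114°, lat -70°.
Cell spans 2° lon × 1° lat. Centre is SW corner plus half of each.
latitude -69.500, longitude -113.000.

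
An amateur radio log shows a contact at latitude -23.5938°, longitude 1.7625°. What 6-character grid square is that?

JG06vj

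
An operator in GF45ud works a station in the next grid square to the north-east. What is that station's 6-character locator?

GF45ve

Longitude subsquare u = 20; +1 → 21 = v.
Latitude subsquare d = 3; +1 → 4 = e.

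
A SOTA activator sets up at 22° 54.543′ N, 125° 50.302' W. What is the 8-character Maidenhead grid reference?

CL72bv98

Add 180° to longitude and 90° to latitude: 54.16163, 112.90905.
Field: 54.16163/20 → 2 → C, 112.90905/10 → 11 → L; chars CL.
Square: 14.16163/2 → 7, 2.90905/1 → 2; chars 72.
Subsquare: 0.16163/0.0833333 → 1 → b, 0.90905/0.0416667 → 21 → v; chars bv.
Extended square: 0.07830/0.00833333 → 9, 0.03405/0.00416667 → 8; chars 98.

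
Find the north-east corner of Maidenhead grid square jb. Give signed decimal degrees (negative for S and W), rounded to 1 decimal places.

-70.0, 20.0

Field J=9, B=1: +9·20° lon, +1·10° lat → SW at lon 0°, lat -80°.
Cell spans 20° lon × 10° lat. NE corner is SW corner plus one full cell.
latitude -70.0, longitude 20.0.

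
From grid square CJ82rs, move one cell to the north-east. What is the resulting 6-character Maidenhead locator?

CJ82st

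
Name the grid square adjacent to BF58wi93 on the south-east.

BF58xi02

Longitude extended square 9; +1 → 10, wraps to 0, carry into subsquare.
Longitude subsquare w = 22; +1 → 23 = x.
Latitude extended square 3; −1 → 2.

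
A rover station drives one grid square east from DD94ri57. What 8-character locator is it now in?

Longitude extended square 5; +1 → 6.
The latitude characters are unchanged.

DD94ri67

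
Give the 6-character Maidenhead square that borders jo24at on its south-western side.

Longitude subsquare a = 0; −1 → -1, wraps to 23 = x, carry into square.
Longitude square 2; −1 → 1.
Latitude subsquare t = 19; −1 → 18 = s.

JO14xs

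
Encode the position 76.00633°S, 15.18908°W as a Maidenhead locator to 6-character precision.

IB23jx

Shift to the Maidenhead origin (180°W, 90°S): lon 164.8109, lat 13.9937.
Field: lon ⌊164.8109/20⌋ = 8 → I; lat ⌊13.9937/10⌋ = 1 → B.
Square: lon ⌊4.8109/2⌋ = 2; lat ⌊3.9937/1⌋ = 3.
Subsquare: lon ⌊0.8109/0.0833333⌋ = 9 → j; lat ⌊0.9937/0.0416667⌋ = 23 → x.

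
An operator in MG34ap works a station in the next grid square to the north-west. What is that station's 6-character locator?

MG24xq

Longitude subsquare a = 0; −1 → -1, wraps to 23 = x, carry into square.
Longitude square 3; −1 → 2.
Latitude subsquare p = 15; +1 → 16 = q.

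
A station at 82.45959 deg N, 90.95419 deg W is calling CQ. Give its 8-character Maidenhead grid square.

Add 180° to longitude and 90° to latitude: 89.04581, 172.45959.
Field: lon ⌊89.04581/20⌋ = 4 → E; lat ⌊172.45959/10⌋ = 17 → R.
Square: lon ⌊9.04581/2⌋ = 4; lat ⌊2.45959/1⌋ = 2.
Subsquare: lon ⌊1.04581/0.0833333⌋ = 12 → m; lat ⌊0.45959/0.0416667⌋ = 11 → l.
Extended square: lon ⌊0.04581/0.00833333⌋ = 5; lat ⌊0.00126/0.00416667⌋ = 0.

ER42ml50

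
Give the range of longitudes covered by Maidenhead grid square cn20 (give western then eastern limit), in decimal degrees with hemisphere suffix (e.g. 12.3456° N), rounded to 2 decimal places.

136.00° W, 134.00° W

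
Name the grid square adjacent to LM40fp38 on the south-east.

Longitude extended square 3; +1 → 4.
Latitude extended square 8; −1 → 7.

LM40fp47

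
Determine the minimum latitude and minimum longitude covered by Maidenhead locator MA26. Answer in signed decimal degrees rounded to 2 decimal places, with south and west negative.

-84.00, 64.00

Field M=12, A=0: +12·20° lon, +0·10° lat → SW at lon 60°, lat -90°.
Square 2, 6: +2·2° lon, +6·1° lat → SW at lon 64°, lat -84°.
latitude -84.00, longitude 64.00.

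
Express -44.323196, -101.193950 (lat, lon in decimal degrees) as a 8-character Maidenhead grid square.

Shift to the Maidenhead origin (180°W, 90°S): lon 78.80605, lat 45.67680.
Field: 78.80605/20 → 3 → D, 45.67680/10 → 4 → E; chars DE.
Square: 18.80605/2 → 9, 5.67680/1 → 5; chars 95.
Subsquare: 0.80605/0.0833333 → 9 → j, 0.67680/0.0416667 → 16 → q; chars jq.
Extended square: 0.05605/0.00833333 → 6, 0.01014/0.00416667 → 2; chars 62.

DE95jq62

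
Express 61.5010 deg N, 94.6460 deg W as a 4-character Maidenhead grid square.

EP21

Add 180° to longitude and 90° to latitude: 85.35, 151.50.
Field: lon ⌊85.35/20⌋ = 4 → E; lat ⌊151.50/10⌋ = 15 → P.
Square: lon ⌊5.35/2⌋ = 2; lat ⌊1.50/1⌋ = 1.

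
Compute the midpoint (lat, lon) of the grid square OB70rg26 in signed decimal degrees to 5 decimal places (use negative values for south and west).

-79.72292, 115.43750

Field O=14, B=1: +14·20° lon, +1·10° lat → SW at lon 100°, lat -80°.
Square 7, 0: +7·2° lon, +0·1° lat → SW at lon 114°, lat -80°.
Subsquare r=17, g=6: +17·0.0833333° lon, +6·0.0416667° lat → SW at lon 115.417°, lat -79.75°.
Extended square 2, 6: +2·0.00833333° lon, +6·0.00416667° lat → SW at lon 115.433°, lat -79.725°.
Cell spans 0.00833333° lon × 0.00416667° lat. Centre is SW corner plus half of each.
latitude -79.72292, longitude 115.43750.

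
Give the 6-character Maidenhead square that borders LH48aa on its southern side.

LH47ax

Latitude subsquare a = 0; −1 → -1, wraps to 23 = x, carry into square.
Latitude square 8; −1 → 7.
The longitude characters are unchanged.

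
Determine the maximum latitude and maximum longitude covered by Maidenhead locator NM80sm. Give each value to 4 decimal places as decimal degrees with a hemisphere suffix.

Field N=13, M=12: +13·20° lon, +12·10° lat → SW at lon 80°, lat 30°.
Square 8, 0: +8·2° lon, +0·1° lat → SW at lon 96°, lat 30°.
Subsquare s=18, m=12: +18·0.0833333° lon, +12·0.0416667° lat → SW at lon 97.5°, lat 30.5°.
Cell spans 0.0833333° lon × 0.0416667° lat. NE corner is SW corner plus one full cell.
latitude 30.5417° N, longitude 97.5833° E.

30.5417° N, 97.5833° E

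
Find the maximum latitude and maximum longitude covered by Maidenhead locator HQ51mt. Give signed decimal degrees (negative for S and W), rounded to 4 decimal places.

Field H=7, Q=16: +7·20° lon, +16·10° lat → SW at lon -40°, lat 70°.
Square 5, 1: +5·2° lon, +1·1° lat → SW at lon -30°, lat 71°.
Subsquare m=12, t=19: +12·0.0833333° lon, +19·0.0416667° lat → SW at lon -29°, lat 71.7917°.
Cell spans 0.0833333° lon × 0.0416667° lat. NE corner is SW corner plus one full cell.
latitude 71.8333, longitude -28.9167.

71.8333, -28.9167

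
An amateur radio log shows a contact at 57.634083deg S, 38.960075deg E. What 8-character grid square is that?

Offset from 180°W / 90°S: lon 218.96008°, lat 32.36592°.
Field: 218.96008/20 → 10 → K, 32.36592/10 → 3 → D; chars KD.
Square: 18.96008/2 → 9, 2.36592/1 → 2; chars 92.
Subsquare: 0.96008/0.0833333 → 11 → l, 0.36592/0.0416667 → 8 → i; chars li.
Extended square: 0.04341/0.00833333 → 5, 0.03258/0.00416667 → 7; chars 57.

KD92li57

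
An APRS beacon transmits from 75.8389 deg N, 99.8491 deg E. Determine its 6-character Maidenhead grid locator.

Add 180° to longitude and 90° to latitude: 279.8491, 165.8389.
Field: 279.8491/20 → 13 → N, 165.8389/10 → 16 → Q; chars NQ.
Square: 19.8491/2 → 9, 5.8389/1 → 5; chars 95.
Subsquare: 1.8491/0.0833333 → 22 → w, 0.8389/0.0416667 → 20 → u; chars wu.

NQ95wu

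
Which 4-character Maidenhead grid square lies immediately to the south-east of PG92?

QG01

Longitude square 9; +1 → 10, wraps to 0, carry into field.
Longitude field P = 15; +1 → 16 = Q.
Latitude square 2; −1 → 1.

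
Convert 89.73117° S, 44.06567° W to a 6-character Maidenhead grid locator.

GA70xg

Offset from 180°W / 90°S: lon 135.9343°, lat 0.2688°.
Field: 135.9343/20 → 6 → G, 0.2688/10 → 0 → A; chars GA.
Square: 15.9343/2 → 7, 0.2688/1 → 0; chars 70.
Subsquare: 1.9343/0.0833333 → 23 → x, 0.2688/0.0416667 → 6 → g; chars xg.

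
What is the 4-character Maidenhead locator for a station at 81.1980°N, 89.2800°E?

NR41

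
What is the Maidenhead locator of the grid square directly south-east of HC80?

HB99

Longitude square 8; +1 → 9.
Latitude square 0; −1 → -1, wraps to 9, carry into field.
Latitude field C = 2; −1 → 1 = B.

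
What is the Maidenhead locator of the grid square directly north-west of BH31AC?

BH21xd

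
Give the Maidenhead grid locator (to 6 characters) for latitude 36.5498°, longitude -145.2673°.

Shift to the Maidenhead origin (180°W, 90°S): lon 34.7327, lat 126.5498.
Field (20°×10°, letters A–R): 34.7327/20 → 1 → B, 126.5498/10 → 12 → M; chars BM.
Square (2°×1°, digits 0–9): 14.7327/2 → 7, 6.5498/1 → 6; chars 76.
Subsquare (5′×2.5′, letters a–x): 0.7327/0.0833333 → 8 → i, 0.5498/0.0416667 → 13 → n; chars in.

BM76in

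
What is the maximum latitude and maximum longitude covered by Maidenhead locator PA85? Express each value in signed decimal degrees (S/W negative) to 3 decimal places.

-84.000, 138.000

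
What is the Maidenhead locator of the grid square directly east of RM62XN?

Longitude subsquare x = 23; +1 → 24, wraps to 0 = a, carry into square.
Longitude square 6; +1 → 7.
The latitude characters are unchanged.

RM72an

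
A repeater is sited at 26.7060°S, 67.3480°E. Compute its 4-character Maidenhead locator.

Shift to the Maidenhead origin (180°W, 90°S): lon 247.35, lat 63.29.
Field: 247.35/20 → 12 → M, 63.29/10 → 6 → G; chars MG.
Square: 7.35/2 → 3, 3.29/1 → 3; chars 33.

MG33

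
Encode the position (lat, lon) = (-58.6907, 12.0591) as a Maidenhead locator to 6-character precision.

JD61ah

Add 180° to longitude and 90° to latitude: 192.0591, 31.3093.
Field: lon ⌊192.0591/20⌋ = 9 → J; lat ⌊31.3093/10⌋ = 3 → D.
Square: lon ⌊12.0591/2⌋ = 6; lat ⌊1.3093/1⌋ = 1.
Subsquare: lon ⌊0.0591/0.0833333⌋ = 0 → a; lat ⌊0.3093/0.0416667⌋ = 7 → h.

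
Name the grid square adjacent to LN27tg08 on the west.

LN27sg98

Longitude extended square 0; −1 → -1, wraps to 9, carry into subsquare.
Longitude subsquare t = 19; −1 → 18 = s.
The latitude characters are unchanged.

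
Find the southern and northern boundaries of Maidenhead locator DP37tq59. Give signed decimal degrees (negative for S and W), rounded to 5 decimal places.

67.70417, 67.70833

Field D=3, P=15: +3·20° lon, +15·10° lat → SW at lon -120°, lat 60°.
Square 3, 7: +3·2° lon, +7·1° lat → SW at lon -114°, lat 67°.
Subsquare t=19, q=16: +19·0.0833333° lon, +16·0.0416667° lat → SW at lon -112.417°, lat 67.6667°.
Extended square 5, 9: +5·0.00833333° lon, +9·0.00416667° lat → SW at lon -112.375°, lat 67.7042°.
Cell spans 0.00833333° lon × 0.00416667° lat.
south 67.70417, north 67.70833.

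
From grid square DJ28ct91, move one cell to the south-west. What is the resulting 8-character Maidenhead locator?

Longitude extended square 9; −1 → 8.
Latitude extended square 1; −1 → 0.

DJ28ct80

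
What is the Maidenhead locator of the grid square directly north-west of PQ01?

Longitude square 0; −1 → -1, wraps to 9, carry into field.
Longitude field P = 15; −1 → 14 = O.
Latitude square 1; +1 → 2.

OQ92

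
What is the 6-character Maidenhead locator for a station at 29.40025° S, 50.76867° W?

GG40oo

Shift to the Maidenhead origin (180°W, 90°S): lon 129.2313, lat 60.5998.
Field: lon ⌊129.2313/20⌋ = 6 → G; lat ⌊60.5998/10⌋ = 6 → G.
Square: lon ⌊9.2313/2⌋ = 4; lat ⌊0.5998/1⌋ = 0.
Subsquare: lon ⌊1.2313/0.0833333⌋ = 14 → o; lat ⌊0.5998/0.0416667⌋ = 14 → o.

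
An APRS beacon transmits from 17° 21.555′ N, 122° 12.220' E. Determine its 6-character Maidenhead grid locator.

PK17ci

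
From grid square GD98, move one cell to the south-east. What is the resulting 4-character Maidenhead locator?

Longitude square 9; +1 → 10, wraps to 0, carry into field.
Longitude field G = 6; +1 → 7 = H.
Latitude square 8; −1 → 7.

HD07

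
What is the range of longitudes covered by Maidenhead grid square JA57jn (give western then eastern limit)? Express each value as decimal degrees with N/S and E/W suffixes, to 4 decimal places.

Field J=9, A=0: +9·20° lon, +0·10° lat → SW at lon 0°, lat -90°.
Square 5, 7: +5·2° lon, +7·1° lat → SW at lon 10°, lat -83°.
Subsquare j=9, n=13: +9·0.0833333° lon, +13·0.0416667° lat → SW at lon 10.75°, lat -82.4583°.
Cell spans 0.0833333° lon × 0.0416667° lat.
west 10.7500° E, east 10.8333° E.

10.7500° E, 10.8333° E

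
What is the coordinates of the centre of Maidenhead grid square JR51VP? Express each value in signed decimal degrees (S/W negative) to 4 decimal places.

Field J=9, R=17: +9·20° lon, +17·10° lat → SW at lon 0°, lat 80°.
Square 5, 1: +5·2° lon, +1·1° lat → SW at lon 10°, lat 81°.
Subsquare v=21, p=15: +21·0.0833333° lon, +15·0.0416667° lat → SW at lon 11.75°, lat 81.625°.
Cell spans 0.0833333° lon × 0.0416667° lat. Centre is SW corner plus half of each.
latitude 81.6458, longitude 11.7917.

81.6458, 11.7917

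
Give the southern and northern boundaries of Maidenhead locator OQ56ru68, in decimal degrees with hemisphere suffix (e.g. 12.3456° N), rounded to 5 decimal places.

76.86667° N, 76.87083° N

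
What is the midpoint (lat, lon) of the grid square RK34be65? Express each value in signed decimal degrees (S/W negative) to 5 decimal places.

Field R=17, K=10: +17·20° lon, +10·10° lat → SW at lon 160°, lat 10°.
Square 3, 4: +3·2° lon, +4·1° lat → SW at lon 166°, lat 14°.
Subsquare b=1, e=4: +1·0.0833333° lon, +4·0.0416667° lat → SW at lon 166.083°, lat 14.1667°.
Extended square 6, 5: +6·0.00833333° lon, +5·0.00416667° lat → SW at lon 166.133°, lat 14.1875°.
Cell spans 0.00833333° lon × 0.00416667° lat. Centre is SW corner plus half of each.
latitude 14.18958, longitude 166.13750.

14.18958, 166.13750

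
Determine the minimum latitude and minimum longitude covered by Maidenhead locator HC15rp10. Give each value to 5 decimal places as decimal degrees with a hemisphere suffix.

Field H=7, C=2: +7·20° lon, +2·10° lat → SW at lon -40°, lat -70°.
Square 1, 5: +1·2° lon, +5·1° lat → SW at lon -38°, lat -65°.
Subsquare r=17, p=15: +17·0.0833333° lon, +15·0.0416667° lat → SW at lon -36.5833°, lat -64.375°.
Extended square 1, 0: +1·0.00833333° lon, +0·0.00416667° lat → SW at lon -36.575°, lat -64.375°.
latitude 64.37500° S, longitude 36.57500° W.

64.37500° S, 36.57500° W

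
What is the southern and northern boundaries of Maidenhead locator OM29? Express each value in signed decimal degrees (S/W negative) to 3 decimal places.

39.000, 40.000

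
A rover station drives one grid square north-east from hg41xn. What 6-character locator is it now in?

HG51ao

Longitude subsquare x = 23; +1 → 24, wraps to 0 = a, carry into square.
Longitude square 4; +1 → 5.
Latitude subsquare n = 13; +1 → 14 = o.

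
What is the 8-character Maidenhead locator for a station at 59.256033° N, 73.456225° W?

FO39gg51

Add 180° to longitude and 90° to latitude: 106.54377, 149.25603.
Field: lon ⌊106.54377/20⌋ = 5 → F; lat ⌊149.25603/10⌋ = 14 → O.
Square: lon ⌊6.54377/2⌋ = 3; lat ⌊9.25603/1⌋ = 9.
Subsquare: lon ⌊0.54377/0.0833333⌋ = 6 → g; lat ⌊0.25603/0.0416667⌋ = 6 → g.
Extended square: lon ⌊0.04377/0.00833333⌋ = 5; lat ⌊0.00603/0.00416667⌋ = 1.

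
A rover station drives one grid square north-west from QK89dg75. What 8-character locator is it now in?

QK89dg66

Longitude extended square 7; −1 → 6.
Latitude extended square 5; +1 → 6.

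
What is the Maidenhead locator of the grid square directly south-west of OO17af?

Longitude subsquare a = 0; −1 → -1, wraps to 23 = x, carry into square.
Longitude square 1; −1 → 0.
Latitude subsquare f = 5; −1 → 4 = e.

OO07xe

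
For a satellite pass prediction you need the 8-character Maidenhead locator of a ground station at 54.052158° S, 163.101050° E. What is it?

RD15nw27

Offset from 180°W / 90°S: lon 343.10105°, lat 35.94784°.
Field: lon ⌊343.10105/20⌋ = 17 → R; lat ⌊35.94784/10⌋ = 3 → D.
Square: lon ⌊3.10105/2⌋ = 1; lat ⌊5.94784/1⌋ = 5.
Subsquare: lon ⌊1.10105/0.0833333⌋ = 13 → n; lat ⌊0.94784/0.0416667⌋ = 22 → w.
Extended square: lon ⌊0.01772/0.00833333⌋ = 2; lat ⌊0.03118/0.00416667⌋ = 7.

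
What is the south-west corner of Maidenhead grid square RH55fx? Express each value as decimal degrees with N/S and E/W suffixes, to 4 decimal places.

14.0417° S, 170.4167° E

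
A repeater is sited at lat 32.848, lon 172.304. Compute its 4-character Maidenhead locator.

Add 180° to longitude and 90° to latitude: 352.30, 122.85.
Field: 352.30/20 → 17 → R, 122.85/10 → 12 → M; chars RM.
Square: 12.30/2 → 6, 2.85/1 → 2; chars 62.

RM62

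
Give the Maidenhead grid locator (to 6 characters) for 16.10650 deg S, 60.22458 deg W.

FH93vv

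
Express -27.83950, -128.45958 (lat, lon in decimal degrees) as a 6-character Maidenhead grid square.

CG52sd

Offset from 180°W / 90°S: lon 51.5404°, lat 62.1605°.
Field: lon ⌊51.5404/20⌋ = 2 → C; lat ⌊62.1605/10⌋ = 6 → G.
Square: lon ⌊11.5404/2⌋ = 5; lat ⌊2.1605/1⌋ = 2.
Subsquare: lon ⌊1.5404/0.0833333⌋ = 18 → s; lat ⌊0.1605/0.0416667⌋ = 3 → d.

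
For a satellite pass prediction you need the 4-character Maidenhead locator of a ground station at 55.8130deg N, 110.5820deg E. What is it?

OO55

Shift to the Maidenhead origin (180°W, 90°S): lon 290.58, lat 145.81.
Field: lon ⌊290.58/20⌋ = 14 → O; lat ⌊145.81/10⌋ = 14 → O.
Square: lon ⌊10.58/2⌋ = 5; lat ⌊5.81/1⌋ = 5.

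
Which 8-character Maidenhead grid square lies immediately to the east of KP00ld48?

Longitude extended square 4; +1 → 5.
The latitude characters are unchanged.

KP00ld58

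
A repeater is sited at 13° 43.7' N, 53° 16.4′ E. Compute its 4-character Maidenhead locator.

LK63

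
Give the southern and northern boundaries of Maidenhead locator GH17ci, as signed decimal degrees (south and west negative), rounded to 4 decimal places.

-12.6667, -12.6250

Field G=6, H=7: +6·20° lon, +7·10° lat → SW at lon -60°, lat -20°.
Square 1, 7: +1·2° lon, +7·1° lat → SW at lon -58°, lat -13°.
Subsquare c=2, i=8: +2·0.0833333° lon, +8·0.0416667° lat → SW at lon -57.8333°, lat -12.6667°.
Cell spans 0.0833333° lon × 0.0416667° lat.
south -12.6667, north -12.6250.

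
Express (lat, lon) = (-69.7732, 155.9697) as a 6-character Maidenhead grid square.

QC70xf

Add 180° to longitude and 90° to latitude: 335.9697, 20.2268.
Field: lon ⌊335.9697/20⌋ = 16 → Q; lat ⌊20.2268/10⌋ = 2 → C.
Square: lon ⌊15.9697/2⌋ = 7; lat ⌊0.2268/1⌋ = 0.
Subsquare: lon ⌊1.9697/0.0833333⌋ = 23 → x; lat ⌊0.2268/0.0416667⌋ = 5 → f.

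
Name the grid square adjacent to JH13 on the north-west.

JH04

Longitude square 1; −1 → 0.
Latitude square 3; +1 → 4.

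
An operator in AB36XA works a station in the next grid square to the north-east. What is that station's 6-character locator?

AB46ab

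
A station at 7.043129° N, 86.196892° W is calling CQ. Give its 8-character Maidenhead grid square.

EJ67vb60

Shift to the Maidenhead origin (180°W, 90°S): lon 93.80311, lat 97.04313.
Field: lon ⌊93.80311/20⌋ = 4 → E; lat ⌊97.04313/10⌋ = 9 → J.
Square: lon ⌊13.80311/2⌋ = 6; lat ⌊7.04313/1⌋ = 7.
Subsquare: lon ⌊1.80311/0.0833333⌋ = 21 → v; lat ⌊0.04313/0.0416667⌋ = 1 → b.
Extended square: lon ⌊0.05311/0.00833333⌋ = 6; lat ⌊0.00146/0.00416667⌋ = 0.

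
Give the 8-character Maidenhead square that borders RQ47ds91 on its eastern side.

Longitude extended square 9; +1 → 10, wraps to 0, carry into subsquare.
Longitude subsquare d = 3; +1 → 4 = e.
The latitude characters are unchanged.

RQ47es01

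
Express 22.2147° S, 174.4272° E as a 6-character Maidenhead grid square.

Shift to the Maidenhead origin (180°W, 90°S): lon 354.4272, lat 67.7853.
Field: 354.4272/20 → 17 → R, 67.7853/10 → 6 → G; chars RG.
Square: 14.4272/2 → 7, 7.7853/1 → 7; chars 77.
Subsquare: 0.4272/0.0833333 → 5 → f, 0.7853/0.0416667 → 18 → s; chars fs.

RG77fs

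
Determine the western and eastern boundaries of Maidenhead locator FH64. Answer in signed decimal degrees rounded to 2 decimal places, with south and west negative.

Field F=5, H=7: +5·20° lon, +7·10° lat → SW at lon -80°, lat -20°.
Square 6, 4: +6·2° lon, +4·1° lat → SW at lon -68°, lat -16°.
Cell spans 2° lon × 1° lat.
west -68.00, east -66.00.

-68.00, -66.00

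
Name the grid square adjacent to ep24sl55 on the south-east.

Longitude extended square 5; +1 → 6.
Latitude extended square 5; −1 → 4.

EP24sl64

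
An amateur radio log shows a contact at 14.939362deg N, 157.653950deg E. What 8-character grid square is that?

QK84tw85

Offset from 180°W / 90°S: lon 337.65395°, lat 104.93936°.
Field: 337.65395/20 → 16 → Q, 104.93936/10 → 10 → K; chars QK.
Square: 17.65395/2 → 8, 4.93936/1 → 4; chars 84.
Subsquare: 1.65395/0.0833333 → 19 → t, 0.93936/0.0416667 → 22 → w; chars tw.
Extended square: 0.07062/0.00833333 → 8, 0.02270/0.00416667 → 5; chars 85.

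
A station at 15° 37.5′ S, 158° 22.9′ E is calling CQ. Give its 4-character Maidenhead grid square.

QH94

Add 180° to longitude and 90° to latitude: 338.38, 74.38.
Field (20°×10°, letters A–R): 338.38/20 → 16 → Q, 74.38/10 → 7 → H; chars QH.
Square (2°×1°, digits 0–9): 18.38/2 → 9, 4.38/1 → 4; chars 94.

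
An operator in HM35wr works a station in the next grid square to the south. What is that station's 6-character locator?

Latitude subsquare r = 17; −1 → 16 = q.
The longitude characters are unchanged.

HM35wq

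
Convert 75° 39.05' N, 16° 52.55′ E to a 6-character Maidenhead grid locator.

JQ85kp

Shift to the Maidenhead origin (180°W, 90°S): lon 196.8758, lat 165.6508.
Field: 196.8758/20 → 9 → J, 165.6508/10 → 16 → Q; chars JQ.
Square: 16.8758/2 → 8, 5.6508/1 → 5; chars 85.
Subsquare: 0.8758/0.0833333 → 10 → k, 0.6508/0.0416667 → 15 → p; chars kp.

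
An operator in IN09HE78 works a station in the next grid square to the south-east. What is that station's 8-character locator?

IN09he87

Longitude extended square 7; +1 → 8.
Latitude extended square 8; −1 → 7.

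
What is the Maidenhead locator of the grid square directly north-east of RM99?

Longitude square 9; +1 → 10, wraps to 0, carry into field.
Longitude field R = 17; +1 → 18, wraps to 0 = A, wrapping around the antimeridian.
Latitude square 9; +1 → 10, wraps to 0, carry into field.
Latitude field M = 12; +1 → 13 = N.

AN00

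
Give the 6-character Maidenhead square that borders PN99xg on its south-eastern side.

QN09af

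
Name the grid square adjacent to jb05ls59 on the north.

JB05lt50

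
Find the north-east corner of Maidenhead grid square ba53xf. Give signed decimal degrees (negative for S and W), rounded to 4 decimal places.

Field B=1, A=0: +1·20° lon, +0·10° lat → SW at lon -160°, lat -90°.
Square 5, 3: +5·2° lon, +3·1° lat → SW at lon -150°, lat -87°.
Subsquare x=23, f=5: +23·0.0833333° lon, +5·0.0416667° lat → SW at lon -148.083°, lat -86.7917°.
Cell spans 0.0833333° lon × 0.0416667° lat. NE corner is SW corner plus one full cell.
latitude -86.7500, longitude -148.0000.

-86.7500, -148.0000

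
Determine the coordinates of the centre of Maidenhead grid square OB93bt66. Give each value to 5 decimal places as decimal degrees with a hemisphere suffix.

Field O=14, B=1: +14·20° lon, +1·10° lat → SW at lon 100°, lat -80°.
Square 9, 3: +9·2° lon, +3·1° lat → SW at lon 118°, lat -77°.
Subsquare b=1, t=19: +1·0.0833333° lon, +19·0.0416667° lat → SW at lon 118.083°, lat -76.2083°.
Extended square 6, 6: +6·0.00833333° lon, +6·0.00416667° lat → SW at lon 118.133°, lat -76.1833°.
Cell spans 0.00833333° lon × 0.00416667° lat. Centre is SW corner plus half of each.
latitude 76.18125° S, longitude 118.13750° E.

76.18125° S, 118.13750° E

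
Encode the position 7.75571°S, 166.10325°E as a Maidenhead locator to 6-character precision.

Add 180° to longitude and 90° to latitude: 346.1033, 82.2443.
Field: 346.1033/20 → 17 → R, 82.2443/10 → 8 → I; chars RI.
Square: 6.1033/2 → 3, 2.2443/1 → 2; chars 32.
Subsquare: 0.1033/0.0833333 → 1 → b, 0.2443/0.0416667 → 5 → f; chars bf.

RI32bf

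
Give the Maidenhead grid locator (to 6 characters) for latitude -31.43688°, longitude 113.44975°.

Shift to the Maidenhead origin (180°W, 90°S): lon 293.4497, lat 58.5631.
Field: lon ⌊293.4497/20⌋ = 14 → O; lat ⌊58.5631/10⌋ = 5 → F.
Square: lon ⌊13.4497/2⌋ = 6; lat ⌊8.5631/1⌋ = 8.
Subsquare: lon ⌊1.4497/0.0833333⌋ = 17 → r; lat ⌊0.5631/0.0416667⌋ = 13 → n.

OF68rn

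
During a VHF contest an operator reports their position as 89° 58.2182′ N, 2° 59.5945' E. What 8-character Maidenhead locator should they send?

Offset from 180°W / 90°S: lon 182.99324°, lat 179.97030°.
Field: lon ⌊182.99324/20⌋ = 9 → J; lat ⌊179.97030/10⌋ = 17 → R.
Square: lon ⌊2.99324/2⌋ = 1; lat ⌊9.97030/1⌋ = 9.
Subsquare: lon ⌊0.99324/0.0833333⌋ = 11 → l; lat ⌊0.97030/0.0416667⌋ = 23 → x.
Extended square: lon ⌊0.07658/0.00833333⌋ = 9; lat ⌊0.01197/0.00416667⌋ = 2.

JR19lx92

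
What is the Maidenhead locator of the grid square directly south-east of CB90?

Longitude square 9; +1 → 10, wraps to 0, carry into field.
Longitude field C = 2; +1 → 3 = D.
Latitude square 0; −1 → -1, wraps to 9, carry into field.
Latitude field B = 1; −1 → 0 = A.

DA09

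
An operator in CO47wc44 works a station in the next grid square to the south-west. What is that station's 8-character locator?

Longitude extended square 4; −1 → 3.
Latitude extended square 4; −1 → 3.

CO47wc33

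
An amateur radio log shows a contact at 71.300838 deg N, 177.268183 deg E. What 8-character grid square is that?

RQ81ph22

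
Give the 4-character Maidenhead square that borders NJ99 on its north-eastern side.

OK00

Longitude square 9; +1 → 10, wraps to 0, carry into field.
Longitude field N = 13; +1 → 14 = O.
Latitude square 9; +1 → 10, wraps to 0, carry into field.
Latitude field J = 9; +1 → 10 = K.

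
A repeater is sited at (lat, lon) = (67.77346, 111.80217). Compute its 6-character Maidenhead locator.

OP57vs

Shift to the Maidenhead origin (180°W, 90°S): lon 291.8022, lat 157.7735.
Field: 291.8022/20 → 14 → O, 157.7735/10 → 15 → P; chars OP.
Square: 11.8022/2 → 5, 7.7735/1 → 7; chars 57.
Subsquare: 1.8022/0.0833333 → 21 → v, 0.7735/0.0416667 → 18 → s; chars vs.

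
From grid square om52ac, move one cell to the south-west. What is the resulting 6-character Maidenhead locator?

OM42xb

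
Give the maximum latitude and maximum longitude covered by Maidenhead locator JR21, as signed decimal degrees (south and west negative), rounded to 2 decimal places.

Field J=9, R=17: +9·20° lon, +17·10° lat → SW at lon 0°, lat 80°.
Square 2, 1: +2·2° lon, +1·1° lat → SW at lon 4°, lat 81°.
Cell spans 2° lon × 1° lat. NE corner is SW corner plus one full cell.
latitude 82.00, longitude 6.00.

82.00, 6.00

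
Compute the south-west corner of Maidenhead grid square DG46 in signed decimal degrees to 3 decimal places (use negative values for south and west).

-24.000, -112.000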